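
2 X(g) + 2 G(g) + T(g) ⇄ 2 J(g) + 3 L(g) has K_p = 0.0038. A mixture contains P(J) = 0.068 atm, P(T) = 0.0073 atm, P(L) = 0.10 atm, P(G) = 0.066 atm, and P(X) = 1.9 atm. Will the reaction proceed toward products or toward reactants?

Q_p = P(J)²·P(L)³ / (P(X)²·P(G)²·P(T)) = (0.068)²·(0.10)³ / ((1.9)²·(0.066)²·(0.0073)) = 0.040
Q_p = 0.040 > K_p = 0.0038, so the reverse reaction proceeds.

toward reactants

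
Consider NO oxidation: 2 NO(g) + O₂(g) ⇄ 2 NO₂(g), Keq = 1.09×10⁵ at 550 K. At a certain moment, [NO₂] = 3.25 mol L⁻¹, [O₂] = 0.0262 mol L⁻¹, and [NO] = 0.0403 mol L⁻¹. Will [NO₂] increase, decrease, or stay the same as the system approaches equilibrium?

decrease

Q = [NO₂]² / ([NO]²·[O₂]) = (3.25)² / ((0.0403)²·(0.0262)) = 2.48×10⁵
Q = 2.48×10⁵ > Keq = 1.09×10⁵: net reverse reaction.
NO₂ is a product, so it decreases.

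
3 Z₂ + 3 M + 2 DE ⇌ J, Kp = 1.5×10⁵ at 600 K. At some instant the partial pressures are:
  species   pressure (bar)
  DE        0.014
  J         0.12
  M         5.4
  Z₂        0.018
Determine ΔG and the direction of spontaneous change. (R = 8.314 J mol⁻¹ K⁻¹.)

Qp = P(J) / (P(Z₂)³·P(M)³·P(DE)²) = (0.12) / ((0.018)³·(5.4)³·(0.014)²) = 6.67×10⁵
ΔG = RT ln(Qp/Kp) = (8.314 J mol⁻¹ K⁻¹)(600 K) × ln(6.67×10⁵/1.5×10⁵)
   = (4.988 kJ/mol)(1.492) = 7.44 kJ/mol
ΔG > 0, so the forward reaction is non-spontaneous (proceeds in reverse).

ΔG = 7.44 kJ/mol; the forward reaction is non-spontaneous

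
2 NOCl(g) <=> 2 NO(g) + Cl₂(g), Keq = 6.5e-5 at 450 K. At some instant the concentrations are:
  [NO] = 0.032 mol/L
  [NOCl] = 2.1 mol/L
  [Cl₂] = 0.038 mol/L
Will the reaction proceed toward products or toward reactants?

to the right

Q = [NO]²·[Cl₂] / [NOCl]² = (0.032)²·(0.038) / (2.1)² = 8.8e-6
Q = 8.8e-6 < Keq = 6.5e-5, so the forward reaction proceeds.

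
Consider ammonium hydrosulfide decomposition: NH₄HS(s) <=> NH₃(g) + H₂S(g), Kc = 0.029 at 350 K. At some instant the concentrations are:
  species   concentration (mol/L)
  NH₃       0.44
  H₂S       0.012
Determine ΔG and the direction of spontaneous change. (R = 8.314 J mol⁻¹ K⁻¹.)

ΔG = -4.96 kJ/mol; the forward reaction is spontaneous

(NH₄HS is a pure solid — omitted from Qc.)
Qc = [NH₃]·[H₂S] = (0.44)·(0.012) = 0.00528
ΔG = RT ln(Qc/Kc) = (8.314 J mol⁻¹ K⁻¹)(350 K) × ln(0.00528/0.029)
   = (2.910 kJ/mol)(-1.703) = -4.96 kJ/mol
ΔG < 0, so the forward reaction is spontaneous (proceeds forward).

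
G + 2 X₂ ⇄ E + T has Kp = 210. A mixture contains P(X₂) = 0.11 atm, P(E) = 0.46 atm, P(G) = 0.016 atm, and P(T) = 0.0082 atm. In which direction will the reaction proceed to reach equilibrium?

toward products

Qp = P(E)·P(T) / (P(G)·P(X₂)²) = (0.46)·(0.0082) / ((0.016)·(0.11)²) = 19
Qp = 19 < Kp = 210, so the forward reaction proceeds.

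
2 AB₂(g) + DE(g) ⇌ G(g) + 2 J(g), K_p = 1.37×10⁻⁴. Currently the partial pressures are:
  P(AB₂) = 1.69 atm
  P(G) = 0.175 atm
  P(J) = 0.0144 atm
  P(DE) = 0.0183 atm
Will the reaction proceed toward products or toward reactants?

in the reverse direction

Q_p = P(G)·P(J)² / (P(AB₂)²·P(DE)) = (0.175)·(0.0144)² / ((1.69)²·(0.0183)) = 6.94×10⁻⁴
Q_p = 6.94×10⁻⁴ > K_p = 1.37×10⁻⁴, so the reverse reaction proceeds.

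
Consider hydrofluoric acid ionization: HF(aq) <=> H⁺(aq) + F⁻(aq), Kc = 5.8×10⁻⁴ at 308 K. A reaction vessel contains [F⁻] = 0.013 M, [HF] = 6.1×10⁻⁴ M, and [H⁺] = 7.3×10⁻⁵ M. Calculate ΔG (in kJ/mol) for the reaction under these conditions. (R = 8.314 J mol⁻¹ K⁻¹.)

Qc = [H⁺]·[F⁻] / [HF] = (7.3×10⁻⁵)·(0.013) / (6.1×10⁻⁴) = 0.00156
ΔG = RT ln(Qc/Kc) = (8.314 J mol⁻¹ K⁻¹)(308 K) × ln(0.00156/5.8×10⁻⁴)
   = (2.561 kJ/mol)(0.9894) = 2.53 kJ/mol
ΔG > 0, so the forward reaction is non-spontaneous (proceeds in reverse).

ΔG = 2.53 kJ/mol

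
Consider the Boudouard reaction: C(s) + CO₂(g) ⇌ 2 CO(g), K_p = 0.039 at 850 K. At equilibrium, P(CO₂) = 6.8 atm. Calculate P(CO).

(C is a pure solid — omitted from K_p.)
At equilibrium, K_p = P(CO)² / P(CO₂) = 0.039.
(P(CO))² / (6.8) = 0.039
P(CO)² = 0.265 ⇒ P(CO) = 0.51 atm

P(CO) = 0.51 atm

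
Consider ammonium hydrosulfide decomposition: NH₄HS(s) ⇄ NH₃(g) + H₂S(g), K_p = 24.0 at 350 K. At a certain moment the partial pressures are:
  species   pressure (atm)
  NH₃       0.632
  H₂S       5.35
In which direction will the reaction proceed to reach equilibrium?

(NH₄HS is a pure solid — omitted from Q_p.)
Q_p = P(NH₃)·P(H₂S) = (0.632)·(5.35) = 3.38
Q_p = 3.38 < K_p = 24.0, so the forward reaction proceeds.

forward (toward products)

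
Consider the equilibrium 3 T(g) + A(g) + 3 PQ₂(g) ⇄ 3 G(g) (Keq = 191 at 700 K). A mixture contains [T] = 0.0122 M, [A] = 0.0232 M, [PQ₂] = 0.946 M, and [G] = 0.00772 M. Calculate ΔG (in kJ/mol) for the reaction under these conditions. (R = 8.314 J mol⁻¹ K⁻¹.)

ΔG = -15.7 kJ/mol

Q = [G]³ / ([T]³·[A]·[PQ₂]³) = (0.00772)³ / ((0.0122)³·(0.0232)·(0.946)³) = 12.9
ΔG = RT ln(Q/Keq) = (8.314 J mol⁻¹ K⁻¹)(700 K) × ln(12.9/191)
   = (5.820 kJ/mol)(-2.695) = -15.7 kJ/mol
ΔG < 0, so the forward reaction is spontaneous (proceeds forward).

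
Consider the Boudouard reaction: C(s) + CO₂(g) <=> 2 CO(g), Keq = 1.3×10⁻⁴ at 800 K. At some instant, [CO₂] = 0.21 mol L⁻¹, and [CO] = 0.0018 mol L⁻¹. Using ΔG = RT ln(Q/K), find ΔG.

ΔG = -14.2 kJ/mol

(C is a pure solid — omitted from Q.)
Q = [CO]² / [CO₂] = (0.0018)² / (0.21) = 1.54×10⁻⁵
ΔG = RT ln(Q/Keq) = (8.314 J mol⁻¹ K⁻¹)(800 K) × ln(1.54×10⁻⁵/1.3×10⁻⁴)
   = (6.651 kJ/mol)(-2.133) = -14.2 kJ/mol
ΔG < 0, so the forward reaction is spontaneous (proceeds forward).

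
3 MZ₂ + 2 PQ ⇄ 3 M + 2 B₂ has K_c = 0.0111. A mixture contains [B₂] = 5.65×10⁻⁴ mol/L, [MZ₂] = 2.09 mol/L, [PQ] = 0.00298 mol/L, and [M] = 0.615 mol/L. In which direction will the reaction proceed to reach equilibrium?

Q_c = [M]³·[B₂]² / ([MZ₂]³·[PQ]²) = (0.615)³·(5.65×10⁻⁴)² / ((2.09)³·(0.00298)²) = 9.16×10⁻⁴
Q_c = 9.16×10⁻⁴ < K_c = 0.0111, so the forward reaction proceeds.

toward products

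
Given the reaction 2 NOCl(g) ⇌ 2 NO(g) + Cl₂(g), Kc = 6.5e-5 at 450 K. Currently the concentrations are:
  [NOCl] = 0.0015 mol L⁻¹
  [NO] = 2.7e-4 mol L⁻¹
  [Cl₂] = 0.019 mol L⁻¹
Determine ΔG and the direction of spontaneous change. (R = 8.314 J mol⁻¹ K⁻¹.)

Qc = [NO]²·[Cl₂] / [NOCl]² = (2.7e-4)²·(0.019) / (0.0015)² = 6.16e-4
ΔG = RT ln(Qc/Kc) = (8.314 J mol⁻¹ K⁻¹)(450 K) × ln(6.16e-4/6.5e-5)
   = (3.741 kJ/mol)(2.249) = 8.41 kJ/mol
ΔG > 0, so the forward reaction is non-spontaneous (proceeds in reverse).

ΔG = 8.41 kJ/mol; the forward reaction is non-spontaneous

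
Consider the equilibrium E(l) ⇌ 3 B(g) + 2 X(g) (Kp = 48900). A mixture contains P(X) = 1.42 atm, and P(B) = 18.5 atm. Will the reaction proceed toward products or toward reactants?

(E is a pure liquid — omitted from Qp.)
Qp = P(B)³·P(X)² = (18.5)³·(1.42)² = 12800
Qp = 12800 < Kp = 48900, so the forward reaction proceeds.

to the right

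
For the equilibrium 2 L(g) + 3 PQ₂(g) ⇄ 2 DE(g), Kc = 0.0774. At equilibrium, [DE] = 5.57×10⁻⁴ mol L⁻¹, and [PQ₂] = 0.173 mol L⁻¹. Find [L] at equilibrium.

At equilibrium, Kc = [DE]² / ([L]²·[PQ₂]³) = 0.0774.
(5.57×10⁻⁴)² / (([L])²·(0.173)³) = 0.0774
[L]² = 7.74×10⁻⁴ ⇒ [L] = 0.0278 mol L⁻¹

[L] = 0.0278 mol L⁻¹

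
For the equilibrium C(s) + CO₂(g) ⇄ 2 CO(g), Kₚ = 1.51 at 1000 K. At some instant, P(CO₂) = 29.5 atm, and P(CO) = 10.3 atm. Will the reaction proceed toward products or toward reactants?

(C is a pure solid — omitted from Qₚ.)
Qₚ = P(CO)² / P(CO₂) = (10.3)² / (29.5) = 3.60
Qₚ = 3.60 > Kₚ = 1.51, so the reverse reaction proceeds.

in the reverse direction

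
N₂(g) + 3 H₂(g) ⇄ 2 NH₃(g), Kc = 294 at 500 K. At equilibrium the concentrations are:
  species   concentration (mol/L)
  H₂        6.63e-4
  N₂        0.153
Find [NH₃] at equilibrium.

[NH₃] = 1.14e-4 mol/L

At equilibrium, Kc = [NH₃]² / ([N₂]·[H₂]³) = 294.
([NH₃])² / ((0.153)·(6.63e-4)³) = 294
[NH₃]² = 1.31e-8 ⇒ [NH₃] = 1.14e-4 mol/L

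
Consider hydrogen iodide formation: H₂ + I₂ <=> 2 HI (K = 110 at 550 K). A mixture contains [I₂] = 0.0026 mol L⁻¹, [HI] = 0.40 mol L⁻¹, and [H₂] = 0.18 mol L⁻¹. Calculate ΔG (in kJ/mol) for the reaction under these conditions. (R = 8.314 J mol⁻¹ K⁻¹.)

ΔG = 5.19 kJ/mol

Q = [HI]² / ([H₂]·[I₂]) = (0.40)² / ((0.18)·(0.0026)) = 342
ΔG = RT ln(Q/K) = (8.314 J mol⁻¹ K⁻¹)(550 K) × ln(342/110)
   = (4.573 kJ/mol)(1.134) = 5.19 kJ/mol
ΔG > 0, so the forward reaction is non-spontaneous (proceeds in reverse).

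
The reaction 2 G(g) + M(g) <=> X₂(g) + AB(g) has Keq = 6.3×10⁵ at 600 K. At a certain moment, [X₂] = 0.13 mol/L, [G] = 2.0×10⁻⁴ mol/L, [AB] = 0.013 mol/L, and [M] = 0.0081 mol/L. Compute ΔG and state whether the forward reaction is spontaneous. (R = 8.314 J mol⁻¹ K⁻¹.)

Q = [X₂]·[AB] / ([G]²·[M]) = (0.13)·(0.013) / ((2.0×10⁻⁴)²·(0.0081)) = 5.22×10⁶
ΔG = RT ln(Q/Keq) = (8.314 J mol⁻¹ K⁻¹)(600 K) × ln(5.22×10⁶/6.3×10⁵)
   = (4.988 kJ/mol)(2.115) = 10.5 kJ/mol
ΔG > 0, so the forward reaction is non-spontaneous (proceeds in reverse).

ΔG = 10.5 kJ/mol; the forward reaction is non-spontaneous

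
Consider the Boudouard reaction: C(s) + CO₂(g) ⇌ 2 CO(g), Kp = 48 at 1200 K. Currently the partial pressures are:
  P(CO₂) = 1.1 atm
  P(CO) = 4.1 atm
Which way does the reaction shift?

forward (toward products)

(C is a pure solid — omitted from Qp.)
Qp = P(CO)² / P(CO₂) = (4.1)² / (1.1) = 15
Qp = 15 < Kp = 48, so the forward reaction proceeds.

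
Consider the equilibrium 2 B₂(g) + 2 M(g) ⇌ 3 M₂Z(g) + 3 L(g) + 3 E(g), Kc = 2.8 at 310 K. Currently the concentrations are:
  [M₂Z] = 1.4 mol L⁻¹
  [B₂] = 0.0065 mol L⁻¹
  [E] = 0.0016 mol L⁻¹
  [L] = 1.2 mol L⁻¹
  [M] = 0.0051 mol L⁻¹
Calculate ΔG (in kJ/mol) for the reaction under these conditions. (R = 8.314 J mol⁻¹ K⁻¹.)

Qc = [M₂Z]³·[L]³·[E]³ / ([B₂]²·[M]²) = (1.4)³·(1.2)³·(0.0016)³ / ((0.0065)²·(0.0051)²) = 17.7
ΔG = RT ln(Qc/Kc) = (8.314 J mol⁻¹ K⁻¹)(310 K) × ln(17.7/2.8)
   = (2.577 kJ/mol)(1.844) = 4.75 kJ/mol
ΔG > 0, so the forward reaction is non-spontaneous (proceeds in reverse).

ΔG = 4.75 kJ/mol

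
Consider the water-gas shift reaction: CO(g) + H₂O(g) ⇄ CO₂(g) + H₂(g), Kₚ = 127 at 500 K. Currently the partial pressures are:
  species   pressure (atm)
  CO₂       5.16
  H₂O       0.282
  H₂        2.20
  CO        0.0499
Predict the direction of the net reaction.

Qₚ = P(CO₂)·P(H₂) / (P(CO)·P(H₂O)) = (5.16)·(2.20) / ((0.0499)·(0.282)) = 807
Qₚ = 807 > Kₚ = 127, so the reverse reaction proceeds.

in the reverse direction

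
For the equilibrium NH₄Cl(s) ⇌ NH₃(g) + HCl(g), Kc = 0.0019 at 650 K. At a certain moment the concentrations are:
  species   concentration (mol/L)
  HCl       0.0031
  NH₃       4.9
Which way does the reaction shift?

(NH₄Cl is a pure solid — omitted from Qc.)
Qc = [NH₃]·[HCl] = (4.9)·(0.0031) = 0.015
Qc = 0.015 > Kc = 0.0019, so the reverse reaction proceeds.

reverse (toward reactants)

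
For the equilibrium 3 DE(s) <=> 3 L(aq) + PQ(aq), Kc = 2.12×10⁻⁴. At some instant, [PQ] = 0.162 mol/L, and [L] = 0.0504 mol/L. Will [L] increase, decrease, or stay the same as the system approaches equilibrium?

(DE is a pure solid — omitted from Qc.)
Qc = [L]³·[PQ] = (0.0504)³·(0.162) = 2.07×10⁻⁵
Qc = 2.07×10⁻⁵ < Kc = 2.12×10⁻⁴: net forward reaction.
L is a product, so it increases.

increase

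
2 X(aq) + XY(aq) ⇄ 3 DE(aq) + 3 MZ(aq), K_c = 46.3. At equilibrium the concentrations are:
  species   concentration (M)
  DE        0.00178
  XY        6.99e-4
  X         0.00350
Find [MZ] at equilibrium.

At equilibrium, K_c = [DE]³·[MZ]³ / ([X]²·[XY]) = 46.3.
(0.00178)³·([MZ])³ / ((0.00350)²·(6.99e-4)) = 46.3
[MZ]³ = 70.3 ⇒ [MZ] = 4.13 M

[MZ] = 4.13 M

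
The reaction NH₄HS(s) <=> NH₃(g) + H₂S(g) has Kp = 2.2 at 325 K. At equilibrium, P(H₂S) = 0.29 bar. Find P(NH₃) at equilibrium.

P(NH₃) = 7.6 bar

(NH₄HS is a pure solid — omitted from Kp.)
At equilibrium, Kp = P(NH₃)·P(H₂S) = 2.2.
(P(NH₃))·(0.29) = 2.2
P(NH₃) = 7.59 = 7.6 bar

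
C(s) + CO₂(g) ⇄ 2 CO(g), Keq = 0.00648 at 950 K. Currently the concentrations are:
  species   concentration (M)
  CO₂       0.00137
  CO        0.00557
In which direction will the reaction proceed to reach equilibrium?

to the left

(C is a pure solid — omitted from Q.)
Q = [CO]² / [CO₂] = (0.00557)² / (0.00137) = 0.0226
Q = 0.0226 > Keq = 0.00648, so the reverse reaction proceeds.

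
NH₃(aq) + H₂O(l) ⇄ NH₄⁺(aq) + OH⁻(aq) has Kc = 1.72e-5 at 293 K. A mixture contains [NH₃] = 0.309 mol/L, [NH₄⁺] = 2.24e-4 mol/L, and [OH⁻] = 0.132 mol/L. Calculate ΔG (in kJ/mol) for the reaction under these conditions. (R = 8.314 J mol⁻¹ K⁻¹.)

ΔG = 4.18 kJ/mol

(H₂O is a pure liquid — omitted from Qc.)
Qc = [NH₄⁺]·[OH⁻] / [NH₃] = (2.24e-4)·(0.132) / (0.309) = 9.57e-5
ΔG = RT ln(Qc/Kc) = (8.314 J mol⁻¹ K⁻¹)(293 K) × ln(9.57e-5/1.72e-5)
   = (2.436 kJ/mol)(1.716) = 4.18 kJ/mol
ΔG > 0, so the forward reaction is non-spontaneous (proceeds in reverse).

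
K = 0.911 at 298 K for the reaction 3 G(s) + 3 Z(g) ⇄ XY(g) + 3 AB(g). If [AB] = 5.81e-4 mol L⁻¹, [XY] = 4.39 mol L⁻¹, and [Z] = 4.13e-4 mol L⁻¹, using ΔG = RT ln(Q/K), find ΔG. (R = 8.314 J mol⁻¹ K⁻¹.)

(G is a pure solid — omitted from Q.)
Q = [XY]·[AB]³ / [Z]³ = (4.39)·(5.81e-4)³ / (4.13e-4)³ = 12.2
ΔG = RT ln(Q/K) = (8.314 J mol⁻¹ K⁻¹)(298 K) × ln(12.2/0.911)
   = (2.478 kJ/mol)(2.595) = 6.43 kJ/mol
ΔG > 0, so the forward reaction is non-spontaneous (proceeds in reverse).

ΔG = 6.43 kJ/mol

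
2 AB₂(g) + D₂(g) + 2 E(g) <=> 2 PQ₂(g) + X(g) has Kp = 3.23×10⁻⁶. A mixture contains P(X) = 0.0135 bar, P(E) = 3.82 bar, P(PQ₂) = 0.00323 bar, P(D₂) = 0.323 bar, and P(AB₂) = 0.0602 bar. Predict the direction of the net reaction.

in the reverse direction

Qp = P(PQ₂)²·P(X) / (P(AB₂)²·P(D₂)·P(E)²) = (0.00323)²·(0.0135) / ((0.0602)²·(0.323)·(3.82)²) = 8.25×10⁻⁶
Qp = 8.25×10⁻⁶ > Kp = 3.23×10⁻⁶, so the reverse reaction proceeds.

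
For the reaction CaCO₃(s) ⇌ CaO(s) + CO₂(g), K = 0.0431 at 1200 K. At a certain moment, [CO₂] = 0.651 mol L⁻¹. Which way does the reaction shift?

toward reactants

(CaCO₃, CaO are pure solids — omitted from Q.)
Q = [CO₂] = 0.651
Q = 0.651 > K = 0.0431, so the reverse reaction proceeds.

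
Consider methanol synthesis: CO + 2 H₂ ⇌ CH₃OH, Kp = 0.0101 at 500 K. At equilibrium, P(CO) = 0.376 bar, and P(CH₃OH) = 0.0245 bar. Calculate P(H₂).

At equilibrium, Kp = P(CH₃OH) / (P(CO)·P(H₂)²) = 0.0101.
(0.0245) / ((0.376)·(P(H₂))²) = 0.0101
P(H₂)² = 6.45 ⇒ P(H₂) = 2.54 bar

P(H₂) = 2.54 bar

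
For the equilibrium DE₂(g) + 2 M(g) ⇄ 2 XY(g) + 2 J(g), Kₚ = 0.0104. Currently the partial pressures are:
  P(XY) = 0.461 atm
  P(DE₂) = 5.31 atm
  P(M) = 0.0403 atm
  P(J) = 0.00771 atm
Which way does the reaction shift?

Qₚ = P(XY)²·P(J)² / (P(DE₂)·P(M)²) = (0.461)²·(0.00771)² / ((5.31)·(0.0403)²) = 0.00146
Qₚ = 0.00146 < Kₚ = 0.0104, so the forward reaction proceeds.

toward products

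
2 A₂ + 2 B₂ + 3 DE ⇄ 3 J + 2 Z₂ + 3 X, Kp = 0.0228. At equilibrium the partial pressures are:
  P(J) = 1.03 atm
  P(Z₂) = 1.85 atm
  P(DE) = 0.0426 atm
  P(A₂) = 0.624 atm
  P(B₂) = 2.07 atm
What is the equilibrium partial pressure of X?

At equilibrium, Kp = P(J)³·P(Z₂)²·P(X)³ / (P(A₂)²·P(B₂)²·P(DE)³) = 0.0228.
(1.03)³·(1.85)²·(P(X))³ / ((0.624)²·(2.07)²·(0.0426)³) = 0.0228
P(X)³ = 7.86×10⁻⁷ ⇒ P(X) = 0.00923 atm

P(X) = 0.00923 atm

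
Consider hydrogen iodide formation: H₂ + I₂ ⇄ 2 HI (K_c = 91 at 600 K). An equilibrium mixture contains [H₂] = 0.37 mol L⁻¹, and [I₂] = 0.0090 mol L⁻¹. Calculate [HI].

[HI] = 0.55 mol L⁻¹

At equilibrium, K_c = [HI]² / ([H₂]·[I₂]) = 91.
([HI])² / ((0.37)·(0.0090)) = 91
[HI]² = 0.303 ⇒ [HI] = 0.55 mol L⁻¹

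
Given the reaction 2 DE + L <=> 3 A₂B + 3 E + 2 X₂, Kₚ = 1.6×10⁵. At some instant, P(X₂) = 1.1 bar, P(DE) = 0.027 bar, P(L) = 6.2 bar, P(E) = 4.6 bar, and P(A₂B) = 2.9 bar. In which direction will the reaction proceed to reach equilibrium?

reverse (toward reactants)

Qₚ = P(A₂B)³·P(E)³·P(X₂)² / (P(DE)²·P(L)) = (2.9)³·(4.6)³·(1.1)² / ((0.027)²·(6.2)) = 6.4×10⁵
Qₚ = 6.4×10⁵ > Kₚ = 1.6×10⁵, so the reverse reaction proceeds.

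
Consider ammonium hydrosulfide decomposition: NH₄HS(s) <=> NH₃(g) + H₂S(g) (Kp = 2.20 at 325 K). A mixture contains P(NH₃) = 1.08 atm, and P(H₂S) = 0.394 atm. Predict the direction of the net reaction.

toward products

(NH₄HS is a pure solid — omitted from Qp.)
Qp = P(NH₃)·P(H₂S) = (1.08)·(0.394) = 0.426
Qp = 0.426 < Kp = 2.20, so the forward reaction proceeds.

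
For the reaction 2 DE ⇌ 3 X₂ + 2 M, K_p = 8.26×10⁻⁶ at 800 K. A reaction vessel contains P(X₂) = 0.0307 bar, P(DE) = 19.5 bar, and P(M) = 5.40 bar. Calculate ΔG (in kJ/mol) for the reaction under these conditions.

Q_p = P(X₂)³·P(M)² / P(DE)² = (0.0307)³·(5.40)² / (19.5)² = 2.22×10⁻⁶
ΔG = RT ln(Q_p/K_p) = (8.314 J mol⁻¹ K⁻¹)(800 K) × ln(2.22×10⁻⁶/8.26×10⁻⁶)
   = (6.651 kJ/mol)(-1.314) = -8.74 kJ/mol
ΔG < 0, so the forward reaction is spontaneous (proceeds forward).

ΔG = -8.74 kJ/mol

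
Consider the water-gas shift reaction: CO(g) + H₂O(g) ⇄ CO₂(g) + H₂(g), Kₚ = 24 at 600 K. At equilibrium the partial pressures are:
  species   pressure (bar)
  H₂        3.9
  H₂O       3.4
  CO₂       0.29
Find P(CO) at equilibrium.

At equilibrium, Kₚ = P(CO₂)·P(H₂) / (P(CO)·P(H₂O)) = 24.
(0.29)·(3.9) / ((P(CO))·(3.4)) = 24
P(CO) = 0.0139 = 0.014 bar

P(CO) = 0.014 bar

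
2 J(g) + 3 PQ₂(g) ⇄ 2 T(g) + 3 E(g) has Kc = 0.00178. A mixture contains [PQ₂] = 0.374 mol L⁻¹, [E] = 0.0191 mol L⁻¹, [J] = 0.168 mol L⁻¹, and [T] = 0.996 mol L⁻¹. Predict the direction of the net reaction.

Qc = [T]²·[E]³ / ([J]²·[PQ₂]³) = (0.996)²·(0.0191)³ / ((0.168)²·(0.374)³) = 0.00468
Qc = 0.00468 > Kc = 0.00178, so the reverse reaction proceeds.

reverse (toward reactants)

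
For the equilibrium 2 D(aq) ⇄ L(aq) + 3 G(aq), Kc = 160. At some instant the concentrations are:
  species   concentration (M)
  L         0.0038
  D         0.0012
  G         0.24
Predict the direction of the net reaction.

toward products

Qc = [L]·[G]³ / [D]² = (0.0038)·(0.24)³ / (0.0012)² = 36
Qc = 36 < Kc = 160, so the forward reaction proceeds.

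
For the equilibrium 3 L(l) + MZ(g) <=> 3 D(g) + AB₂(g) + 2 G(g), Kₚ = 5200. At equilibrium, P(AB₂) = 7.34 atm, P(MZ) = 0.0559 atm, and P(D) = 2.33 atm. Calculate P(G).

P(G) = 1.77 atm

(L is a pure liquid — omitted from Kₚ.)
At equilibrium, Kₚ = P(D)³·P(AB₂)·P(G)² / P(MZ) = 5200.
(2.33)³·(7.34)·(P(G))² / (0.0559) = 5200
P(G)² = 3.13 ⇒ P(G) = 1.77 atm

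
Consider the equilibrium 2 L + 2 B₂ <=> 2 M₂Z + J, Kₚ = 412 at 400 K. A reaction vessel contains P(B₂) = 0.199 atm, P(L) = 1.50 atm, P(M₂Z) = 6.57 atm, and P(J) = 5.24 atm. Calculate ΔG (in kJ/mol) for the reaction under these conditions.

Qₚ = P(M₂Z)²·P(J) / (P(L)²·P(B₂)²) = (6.57)²·(5.24) / ((1.50)²·(0.199)²) = 2540
ΔG = RT ln(Qₚ/Kₚ) = (8.314 J mol⁻¹ K⁻¹)(400 K) × ln(2540/412)
   = (3.326 kJ/mol)(1.819) = 6.05 kJ/mol
ΔG > 0, so the forward reaction is non-spontaneous (proceeds in reverse).

ΔG = 6.05 kJ/mol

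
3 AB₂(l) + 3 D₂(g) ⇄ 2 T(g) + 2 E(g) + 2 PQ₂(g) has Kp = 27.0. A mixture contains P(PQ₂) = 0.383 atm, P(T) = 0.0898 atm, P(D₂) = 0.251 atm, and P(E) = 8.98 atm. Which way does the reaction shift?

forward (toward products)

(AB₂ is a pure liquid — omitted from Qp.)
Qp = P(T)²·P(E)²·P(PQ₂)² / P(D₂)³ = (0.0898)²·(8.98)²·(0.383)² / (0.251)³ = 6.03
Qp = 6.03 < Kp = 27.0, so the forward reaction proceeds.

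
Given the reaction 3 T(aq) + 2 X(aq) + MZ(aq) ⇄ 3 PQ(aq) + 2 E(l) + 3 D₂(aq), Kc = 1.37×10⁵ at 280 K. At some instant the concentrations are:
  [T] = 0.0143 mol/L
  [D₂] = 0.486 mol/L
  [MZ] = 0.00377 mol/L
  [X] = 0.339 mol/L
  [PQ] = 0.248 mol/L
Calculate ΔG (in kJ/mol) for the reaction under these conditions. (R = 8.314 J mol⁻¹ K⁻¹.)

(E is a pure liquid — omitted from Qc.)
Qc = [PQ]³·[D₂]³ / ([T]³·[X]²·[MZ]) = (0.248)³·(0.486)³ / ((0.0143)³·(0.339)²·(0.00377)) = 1.38×10⁶
ΔG = RT ln(Qc/Kc) = (8.314 J mol⁻¹ K⁻¹)(280 K) × ln(1.38×10⁶/1.37×10⁵)
   = (2.328 kJ/mol)(2.310) = 5.38 kJ/mol
ΔG > 0, so the forward reaction is non-spontaneous (proceeds in reverse).

ΔG = 5.38 kJ/mol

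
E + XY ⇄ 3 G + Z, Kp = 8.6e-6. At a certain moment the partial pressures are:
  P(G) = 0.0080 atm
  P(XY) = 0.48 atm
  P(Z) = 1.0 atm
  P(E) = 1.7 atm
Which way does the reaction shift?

Qp = P(G)³·P(Z) / (P(E)·P(XY)) = (0.0080)³·(1.0) / ((1.7)·(0.48)) = 6.3e-7
Qp = 6.3e-7 < Kp = 8.6e-6, so the forward reaction proceeds.

in the forward direction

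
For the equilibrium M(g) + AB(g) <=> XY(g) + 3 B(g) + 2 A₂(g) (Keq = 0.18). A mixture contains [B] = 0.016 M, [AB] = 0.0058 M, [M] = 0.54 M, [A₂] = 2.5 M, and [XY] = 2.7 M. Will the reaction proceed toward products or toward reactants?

forward (toward products)

Q = [XY]·[B]³·[A₂]² / ([M]·[AB]) = (2.7)·(0.016)³·(2.5)² / ((0.54)·(0.0058)) = 0.022
Q = 0.022 < Keq = 0.18, so the forward reaction proceeds.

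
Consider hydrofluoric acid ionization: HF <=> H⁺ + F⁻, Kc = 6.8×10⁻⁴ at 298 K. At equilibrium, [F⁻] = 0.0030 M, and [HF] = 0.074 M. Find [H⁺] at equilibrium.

At equilibrium, Kc = [H⁺]·[F⁻] / [HF] = 6.8×10⁻⁴.
([H⁺])·(0.0030) / (0.074) = 6.8×10⁻⁴
[H⁺] = 0.0168 = 0.017 M

[H⁺] = 0.017 M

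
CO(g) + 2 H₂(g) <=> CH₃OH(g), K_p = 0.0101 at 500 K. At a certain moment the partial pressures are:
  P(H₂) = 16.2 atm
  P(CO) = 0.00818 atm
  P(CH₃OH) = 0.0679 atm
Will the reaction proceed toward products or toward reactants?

toward reactants

Q_p = P(CH₃OH) / (P(CO)·P(H₂)²) = (0.0679) / ((0.00818)·(16.2)²) = 0.0316
Q_p = 0.0316 > K_p = 0.0101, so the reverse reaction proceeds.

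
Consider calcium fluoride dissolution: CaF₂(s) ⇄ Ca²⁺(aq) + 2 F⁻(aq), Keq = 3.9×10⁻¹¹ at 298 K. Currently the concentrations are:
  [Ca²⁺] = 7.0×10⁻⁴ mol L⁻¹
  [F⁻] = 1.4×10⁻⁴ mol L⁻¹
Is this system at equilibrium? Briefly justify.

no; Q < K, reaction proceeds forward

(CaF₂ is a pure solid — omitted from Q.)
Q = [Ca²⁺]·[F⁻]² = (7.0×10⁻⁴)·(1.4×10⁻⁴)² = 1.4×10⁻¹¹
Q = 1.4×10⁻¹¹ < Keq = 3.9×10⁻¹¹: net forward reaction.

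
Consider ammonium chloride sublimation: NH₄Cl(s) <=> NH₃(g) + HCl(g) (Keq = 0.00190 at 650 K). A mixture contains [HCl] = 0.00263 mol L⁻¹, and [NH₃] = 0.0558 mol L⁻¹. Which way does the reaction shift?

toward products

(NH₄Cl is a pure solid — omitted from Q.)
Q = [NH₃]·[HCl] = (0.0558)·(0.00263) = 1.47×10⁻⁴
Q = 1.47×10⁻⁴ < Keq = 0.00190, so the forward reaction proceeds.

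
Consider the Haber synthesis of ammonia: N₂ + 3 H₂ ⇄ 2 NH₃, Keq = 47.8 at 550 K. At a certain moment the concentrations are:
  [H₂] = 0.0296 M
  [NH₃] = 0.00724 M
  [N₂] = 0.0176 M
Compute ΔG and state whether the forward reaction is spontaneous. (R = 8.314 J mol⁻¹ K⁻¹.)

ΔG = 4.01 kJ/mol; the forward reaction is non-spontaneous

Q = [NH₃]² / ([N₂]·[H₂]³) = (0.00724)² / ((0.0176)·(0.0296)³) = 115
ΔG = RT ln(Q/Keq) = (8.314 J mol⁻¹ K⁻¹)(550 K) × ln(115/47.8)
   = (4.573 kJ/mol)(0.8779) = 4.01 kJ/mol
ΔG > 0, so the forward reaction is non-spontaneous (proceeds in reverse).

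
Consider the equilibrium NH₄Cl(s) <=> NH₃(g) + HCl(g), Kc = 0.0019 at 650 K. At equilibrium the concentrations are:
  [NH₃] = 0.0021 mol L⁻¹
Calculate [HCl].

[HCl] = 0.90 mol L⁻¹

(NH₄Cl is a pure solid — omitted from Kc.)
At equilibrium, Kc = [NH₃]·[HCl] = 0.0019.
(0.0021)·([HCl]) = 0.0019
[HCl] = 0.905 = 0.90 mol L⁻¹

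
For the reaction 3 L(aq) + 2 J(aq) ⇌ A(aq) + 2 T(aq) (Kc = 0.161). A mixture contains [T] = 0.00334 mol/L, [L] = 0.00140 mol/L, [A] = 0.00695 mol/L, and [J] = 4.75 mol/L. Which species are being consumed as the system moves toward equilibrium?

A, T (products)

Qc = [A]·[T]² / ([L]³·[J]²) = (0.00695)·(0.00334)² / ((0.00140)³·(4.75)²) = 1.25
Qc = 1.25 > Kc = 0.161: net reverse reaction.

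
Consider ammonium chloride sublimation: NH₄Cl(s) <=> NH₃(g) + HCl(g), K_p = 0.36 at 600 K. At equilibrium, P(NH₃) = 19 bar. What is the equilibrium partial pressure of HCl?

(NH₄Cl is a pure solid — omitted from K_p.)
At equilibrium, K_p = P(NH₃)·P(HCl) = 0.36.
(19)·(P(HCl)) = 0.36
P(HCl) = 0.0189 = 0.019 bar

P(HCl) = 0.019 bar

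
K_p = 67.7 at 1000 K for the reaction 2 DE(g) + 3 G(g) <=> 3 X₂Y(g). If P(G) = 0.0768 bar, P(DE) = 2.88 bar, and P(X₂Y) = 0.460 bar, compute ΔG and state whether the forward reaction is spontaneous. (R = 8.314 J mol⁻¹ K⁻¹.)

ΔG = -7.99 kJ/mol; the forward reaction is spontaneous

Q_p = P(X₂Y)³ / (P(DE)²·P(G)³) = (0.460)³ / ((2.88)²·(0.0768)³) = 25.9
ΔG = RT ln(Q_p/K_p) = (8.314 J mol⁻¹ K⁻¹)(1000 K) × ln(25.9/67.7)
   = (8.314 kJ/mol)(-0.9608) = -7.99 kJ/mol
ΔG < 0, so the forward reaction is spontaneous (proceeds forward).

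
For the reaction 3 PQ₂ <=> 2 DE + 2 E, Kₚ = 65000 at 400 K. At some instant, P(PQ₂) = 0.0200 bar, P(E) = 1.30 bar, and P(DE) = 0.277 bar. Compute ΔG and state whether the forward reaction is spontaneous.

Qₚ = P(DE)²·P(E)² / P(PQ₂)³ = (0.277)²·(1.30)² / (0.0200)³ = 16200
ΔG = RT ln(Qₚ/Kₚ) = (8.314 J mol⁻¹ K⁻¹)(400 K) × ln(16200/65000)
   = (3.326 kJ/mol)(-1.389) = -4.62 kJ/mol
ΔG < 0, so the forward reaction is spontaneous (proceeds forward).

ΔG = -4.62 kJ/mol; the forward reaction is spontaneous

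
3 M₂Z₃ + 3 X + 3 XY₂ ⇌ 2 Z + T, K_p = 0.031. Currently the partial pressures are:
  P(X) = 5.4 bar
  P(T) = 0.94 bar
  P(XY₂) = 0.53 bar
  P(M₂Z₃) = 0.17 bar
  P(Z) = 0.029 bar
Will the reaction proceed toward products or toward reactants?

Q_p = P(Z)²·P(T) / (P(M₂Z₃)³·P(X)³·P(XY₂)³) = (0.029)²·(0.94) / ((0.17)³·(5.4)³·(0.53)³) = 0.0069
Q_p = 0.0069 < K_p = 0.031, so the forward reaction proceeds.

forward (toward products)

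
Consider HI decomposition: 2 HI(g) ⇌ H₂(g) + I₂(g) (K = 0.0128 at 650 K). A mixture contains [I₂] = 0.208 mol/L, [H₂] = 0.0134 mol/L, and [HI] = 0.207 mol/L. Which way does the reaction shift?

Q = [H₂]·[I₂] / [HI]² = (0.0134)·(0.208) / (0.207)² = 0.0650
Q = 0.0650 > K = 0.0128, so the reverse reaction proceeds.

reverse (toward reactants)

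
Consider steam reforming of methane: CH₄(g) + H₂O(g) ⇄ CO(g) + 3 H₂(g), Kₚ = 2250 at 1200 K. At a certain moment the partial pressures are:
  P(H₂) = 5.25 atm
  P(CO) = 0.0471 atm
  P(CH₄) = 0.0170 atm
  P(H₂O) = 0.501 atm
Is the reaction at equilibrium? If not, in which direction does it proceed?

forward (toward products)

Qₚ = P(CO)·P(H₂)³ / (P(CH₄)·P(H₂O)) = (0.0471)·(5.25)³ / ((0.0170)·(0.501)) = 800
Qₚ = 800 < Kₚ = 2250, so the forward reaction proceeds.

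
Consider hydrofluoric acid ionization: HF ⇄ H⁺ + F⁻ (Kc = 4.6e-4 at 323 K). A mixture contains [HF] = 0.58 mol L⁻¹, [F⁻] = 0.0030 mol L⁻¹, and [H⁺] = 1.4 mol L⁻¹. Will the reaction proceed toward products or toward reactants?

Qc = [H⁺]·[F⁻] / [HF] = (1.4)·(0.0030) / (0.58) = 0.0072
Qc = 0.0072 > Kc = 4.6e-4, so the reverse reaction proceeds.

in the reverse direction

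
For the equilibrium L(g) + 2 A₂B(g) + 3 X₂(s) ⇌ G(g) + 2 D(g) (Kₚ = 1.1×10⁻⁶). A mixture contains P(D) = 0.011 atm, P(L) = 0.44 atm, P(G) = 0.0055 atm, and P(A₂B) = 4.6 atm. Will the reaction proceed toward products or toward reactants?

forward (toward products)

(X₂ is a pure solid — omitted from Qₚ.)
Qₚ = P(G)·P(D)² / (P(L)·P(A₂B)²) = (0.0055)·(0.011)² / ((0.44)·(4.6)²) = 7.1×10⁻⁸
Qₚ = 7.1×10⁻⁸ < Kₚ = 1.1×10⁻⁶, so the forward reaction proceeds.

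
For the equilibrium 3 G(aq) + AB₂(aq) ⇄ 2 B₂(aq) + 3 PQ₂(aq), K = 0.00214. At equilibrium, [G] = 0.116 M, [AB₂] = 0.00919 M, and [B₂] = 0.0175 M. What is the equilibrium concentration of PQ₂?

[PQ₂] = 0.0465 M

At equilibrium, K = [B₂]²·[PQ₂]³ / ([G]³·[AB₂]) = 0.00214.
(0.0175)²·([PQ₂])³ / ((0.116)³·(0.00919)) = 0.00214
[PQ₂]³ = 1.00×10⁻⁴ ⇒ [PQ₂] = 0.0465 M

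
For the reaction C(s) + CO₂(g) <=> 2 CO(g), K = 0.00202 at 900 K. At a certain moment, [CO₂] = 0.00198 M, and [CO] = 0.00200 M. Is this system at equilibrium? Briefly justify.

yes, at equilibrium

(C is a pure solid — omitted from Q.)
Q = [CO]² / [CO₂] = (0.00200)² / (0.00198) = 0.00202
Q = 0.00202 = K; the system is at equilibrium.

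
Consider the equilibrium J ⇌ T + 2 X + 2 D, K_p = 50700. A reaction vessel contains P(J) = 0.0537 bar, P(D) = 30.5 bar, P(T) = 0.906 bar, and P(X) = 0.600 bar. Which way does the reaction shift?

Q_p = P(T)·P(X)²·P(D)² / P(J) = (0.906)·(0.600)²·(30.5)² / (0.0537) = 5650
Q_p = 5650 < K_p = 50700, so the forward reaction proceeds.

toward products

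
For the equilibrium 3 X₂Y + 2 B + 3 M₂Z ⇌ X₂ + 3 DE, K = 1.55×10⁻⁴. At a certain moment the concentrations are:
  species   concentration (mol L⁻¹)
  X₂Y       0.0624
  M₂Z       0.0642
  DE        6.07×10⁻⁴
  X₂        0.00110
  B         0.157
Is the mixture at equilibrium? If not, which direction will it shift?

yes, at equilibrium

Q = [X₂]·[DE]³ / ([X₂Y]³·[B]²·[M₂Z]³) = (0.00110)·(6.07×10⁻⁴)³ / ((0.0624)³·(0.157)²·(0.0642)³) = 1.55×10⁻⁴
Q = 1.55×10⁻⁴ = K; the system is at equilibrium.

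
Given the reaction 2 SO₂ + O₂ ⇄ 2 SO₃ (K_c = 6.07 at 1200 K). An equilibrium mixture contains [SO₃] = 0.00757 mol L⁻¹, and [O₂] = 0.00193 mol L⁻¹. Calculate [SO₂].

[SO₂] = 0.0699 mol L⁻¹

At equilibrium, K_c = [SO₃]² / ([SO₂]²·[O₂]) = 6.07.
(0.00757)² / (([SO₂])²·(0.00193)) = 6.07
[SO₂]² = 0.00489 ⇒ [SO₂] = 0.0699 mol L⁻¹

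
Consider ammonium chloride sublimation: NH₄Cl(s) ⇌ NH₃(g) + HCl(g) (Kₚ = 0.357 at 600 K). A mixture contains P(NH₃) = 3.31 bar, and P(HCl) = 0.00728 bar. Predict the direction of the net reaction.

(NH₄Cl is a pure solid — omitted from Qₚ.)
Qₚ = P(NH₃)·P(HCl) = (3.31)·(0.00728) = 0.0241
Qₚ = 0.0241 < Kₚ = 0.357, so the forward reaction proceeds.

forward (toward products)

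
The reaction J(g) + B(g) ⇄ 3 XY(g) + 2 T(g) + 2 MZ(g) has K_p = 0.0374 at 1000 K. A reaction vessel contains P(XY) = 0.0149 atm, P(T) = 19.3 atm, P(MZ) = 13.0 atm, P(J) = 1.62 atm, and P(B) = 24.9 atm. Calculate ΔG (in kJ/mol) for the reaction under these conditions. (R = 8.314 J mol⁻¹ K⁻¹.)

ΔG = -16.5 kJ/mol

Q_p = P(XY)³·P(T)²·P(MZ)² / (P(J)·P(B)) = (0.0149)³·(19.3)²·(13.0)² / ((1.62)·(24.9)) = 0.00516
ΔG = RT ln(Q_p/K_p) = (8.314 J mol⁻¹ K⁻¹)(1000 K) × ln(0.00516/0.0374)
   = (8.314 kJ/mol)(-1.981) = -16.5 kJ/mol
ΔG < 0, so the forward reaction is spontaneous (proceeds forward).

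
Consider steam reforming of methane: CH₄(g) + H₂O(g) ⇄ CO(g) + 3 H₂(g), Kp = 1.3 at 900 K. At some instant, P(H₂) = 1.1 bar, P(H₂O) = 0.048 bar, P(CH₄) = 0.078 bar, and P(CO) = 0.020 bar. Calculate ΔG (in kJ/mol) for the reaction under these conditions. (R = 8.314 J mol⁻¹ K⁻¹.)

Qp = P(CO)·P(H₂)³ / (P(CH₄)·P(H₂O)) = (0.020)·(1.1)³ / ((0.078)·(0.048)) = 7.11
ΔG = RT ln(Qp/Kp) = (8.314 J mol⁻¹ K⁻¹)(900 K) × ln(7.11/1.3)
   = (7.483 kJ/mol)(1.699) = 12.7 kJ/mol
ΔG > 0, so the forward reaction is non-spontaneous (proceeds in reverse).

ΔG = 12.7 kJ/mol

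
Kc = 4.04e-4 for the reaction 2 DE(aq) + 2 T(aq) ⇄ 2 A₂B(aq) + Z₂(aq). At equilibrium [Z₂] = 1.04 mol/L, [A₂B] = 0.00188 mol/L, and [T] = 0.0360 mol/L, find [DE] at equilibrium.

At equilibrium, Kc = [A₂B]²·[Z₂] / ([DE]²·[T]²) = 4.04e-4.
(0.00188)²·(1.04) / (([DE])²·(0.0360)²) = 4.04e-4
[DE]² = 7.02 ⇒ [DE] = 2.65 mol/L

[DE] = 2.65 mol/L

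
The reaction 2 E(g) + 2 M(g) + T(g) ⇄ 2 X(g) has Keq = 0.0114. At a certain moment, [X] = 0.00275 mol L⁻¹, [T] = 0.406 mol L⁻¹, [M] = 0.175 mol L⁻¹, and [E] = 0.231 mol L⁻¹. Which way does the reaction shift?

at equilibrium

Q = [X]² / ([E]²·[M]²·[T]) = (0.00275)² / ((0.231)²·(0.175)²·(0.406)) = 0.0114
Q = 0.0114 = Keq, so the system is already at equilibrium.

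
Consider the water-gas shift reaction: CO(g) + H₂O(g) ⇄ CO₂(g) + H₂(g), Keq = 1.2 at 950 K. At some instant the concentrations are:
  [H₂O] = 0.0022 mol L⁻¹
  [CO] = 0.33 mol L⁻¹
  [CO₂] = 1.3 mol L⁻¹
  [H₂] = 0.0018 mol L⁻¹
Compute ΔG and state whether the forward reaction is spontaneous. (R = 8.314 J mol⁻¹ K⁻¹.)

ΔG = 7.80 kJ/mol; the forward reaction is non-spontaneous

Q = [CO₂]·[H₂] / ([CO]·[H₂O]) = (1.3)·(0.0018) / ((0.33)·(0.0022)) = 3.22
ΔG = RT ln(Q/Keq) = (8.314 J mol⁻¹ K⁻¹)(950 K) × ln(3.22/1.2)
   = (7.898 kJ/mol)(0.9871) = 7.80 kJ/mol
ΔG > 0, so the forward reaction is non-spontaneous (proceeds in reverse).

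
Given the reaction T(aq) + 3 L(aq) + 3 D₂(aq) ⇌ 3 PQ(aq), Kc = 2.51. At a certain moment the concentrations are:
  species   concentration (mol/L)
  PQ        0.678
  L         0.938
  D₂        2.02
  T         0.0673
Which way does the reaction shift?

forward (toward products)

Qc = [PQ]³ / ([T]·[L]³·[D₂]³) = (0.678)³ / ((0.0673)·(0.938)³·(2.02)³) = 0.681
Qc = 0.681 < Kc = 2.51, so the forward reaction proceeds.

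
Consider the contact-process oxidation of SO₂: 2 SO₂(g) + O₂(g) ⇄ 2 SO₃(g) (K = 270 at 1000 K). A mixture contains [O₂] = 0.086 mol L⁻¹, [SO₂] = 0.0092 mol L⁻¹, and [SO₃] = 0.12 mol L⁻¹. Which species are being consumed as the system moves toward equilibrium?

SO₃ (products)

Q = [SO₃]² / ([SO₂]²·[O₂]) = (0.12)² / ((0.0092)²·(0.086)) = 2000
Q = 2000 > K = 270: net reverse reaction.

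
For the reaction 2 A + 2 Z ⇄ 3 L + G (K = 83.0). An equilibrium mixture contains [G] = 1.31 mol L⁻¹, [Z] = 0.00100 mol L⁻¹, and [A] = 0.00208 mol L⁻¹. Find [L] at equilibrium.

[L] = 6.50×10⁻⁴ mol L⁻¹

At equilibrium, K = [L]³·[G] / ([A]²·[Z]²) = 83.0.
([L])³·(1.31) / ((0.00208)²·(0.00100)²) = 83.0
[L]³ = 2.74×10⁻¹⁰ ⇒ [L] = 6.50×10⁻⁴ mol L⁻¹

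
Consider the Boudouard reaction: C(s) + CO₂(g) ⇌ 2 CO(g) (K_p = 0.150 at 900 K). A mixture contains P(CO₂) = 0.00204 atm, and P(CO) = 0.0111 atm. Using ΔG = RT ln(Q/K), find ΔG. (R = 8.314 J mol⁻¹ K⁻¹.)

ΔG = -6.81 kJ/mol

(C is a pure solid — omitted from Q_p.)
Q_p = P(CO)² / P(CO₂) = (0.0111)² / (0.00204) = 0.0604
ΔG = RT ln(Q_p/K_p) = (8.314 J mol⁻¹ K⁻¹)(900 K) × ln(0.0604/0.150)
   = (7.483 kJ/mol)(-0.9096) = -6.81 kJ/mol
ΔG < 0, so the forward reaction is spontaneous (proceeds forward).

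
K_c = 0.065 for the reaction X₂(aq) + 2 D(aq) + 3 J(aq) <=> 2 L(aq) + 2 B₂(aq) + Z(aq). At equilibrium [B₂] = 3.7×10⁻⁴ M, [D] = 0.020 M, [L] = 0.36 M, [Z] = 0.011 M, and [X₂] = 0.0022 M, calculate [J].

At equilibrium, K_c = [L]²·[B₂]²·[Z] / ([X₂]·[D]²·[J]³) = 0.065.
(0.36)²·(3.7×10⁻⁴)²·(0.011) / ((0.0022)·(0.020)²·([J])³) = 0.065
[J]³ = 0.00341 ⇒ [J] = 0.15 M

[J] = 0.15 M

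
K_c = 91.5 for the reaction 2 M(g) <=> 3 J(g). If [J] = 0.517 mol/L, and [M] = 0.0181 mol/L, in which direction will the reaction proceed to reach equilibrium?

in the reverse direction

Q_c = [J]³ / [M]² = (0.517)³ / (0.0181)² = 422
Q_c = 422 > K_c = 91.5, so the reverse reaction proceeds.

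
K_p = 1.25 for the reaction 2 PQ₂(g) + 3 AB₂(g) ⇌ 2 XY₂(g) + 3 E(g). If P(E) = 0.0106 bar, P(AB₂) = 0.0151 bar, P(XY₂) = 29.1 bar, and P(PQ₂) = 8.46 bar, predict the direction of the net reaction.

Q_p = P(XY₂)²·P(E)³ / (P(PQ₂)²·P(AB₂)³) = (29.1)²·(0.0106)³ / ((8.46)²·(0.0151)³) = 4.09
Q_p = 4.09 > K_p = 1.25, so the reverse reaction proceeds.

to the left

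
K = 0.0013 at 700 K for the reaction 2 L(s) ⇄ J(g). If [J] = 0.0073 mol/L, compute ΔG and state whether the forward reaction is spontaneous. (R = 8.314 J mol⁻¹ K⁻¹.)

(L is a pure solid — omitted from Q.)
Q = [J] = 0.00730
ΔG = RT ln(Q/K) = (8.314 J mol⁻¹ K⁻¹)(700 K) × ln(0.00730/0.0013)
   = (5.820 kJ/mol)(1.726) = 10.0 kJ/mol
ΔG > 0, so the forward reaction is non-spontaneous (proceeds in reverse).

ΔG = 10.0 kJ/mol; the forward reaction is non-spontaneous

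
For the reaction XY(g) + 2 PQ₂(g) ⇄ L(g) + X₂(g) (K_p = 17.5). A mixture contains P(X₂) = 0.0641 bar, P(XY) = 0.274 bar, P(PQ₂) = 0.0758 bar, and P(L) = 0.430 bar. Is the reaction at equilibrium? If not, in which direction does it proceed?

Q_p = P(L)·P(X₂) / (P(XY)·P(PQ₂)²) = (0.430)·(0.0641) / ((0.274)·(0.0758)²) = 17.5
Q_p = 17.5 = K_p, so the system is already at equilibrium.

no net change (already at equilibrium)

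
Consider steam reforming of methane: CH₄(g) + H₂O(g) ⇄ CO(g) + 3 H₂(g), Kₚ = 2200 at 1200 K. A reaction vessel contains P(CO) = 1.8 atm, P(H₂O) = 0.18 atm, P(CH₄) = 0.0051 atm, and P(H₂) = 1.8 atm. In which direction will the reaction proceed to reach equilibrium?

Qₚ = P(CO)·P(H₂)³ / (P(CH₄)·P(H₂O)) = (1.8)·(1.8)³ / ((0.0051)·(0.18)) = 11000
Qₚ = 11000 > Kₚ = 2200, so the reverse reaction proceeds.

in the reverse direction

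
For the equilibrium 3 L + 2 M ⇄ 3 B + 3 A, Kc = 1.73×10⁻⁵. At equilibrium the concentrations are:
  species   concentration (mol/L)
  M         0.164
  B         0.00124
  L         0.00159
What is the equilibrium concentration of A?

At equilibrium, Kc = [B]³·[A]³ / ([L]³·[M]²) = 1.73×10⁻⁵.
(0.00124)³·([A])³ / ((0.00159)³·(0.164)²) = 1.73×10⁻⁵
[A]³ = 9.81×10⁻⁷ ⇒ [A] = 0.00994 mol/L

[A] = 0.00994 mol/L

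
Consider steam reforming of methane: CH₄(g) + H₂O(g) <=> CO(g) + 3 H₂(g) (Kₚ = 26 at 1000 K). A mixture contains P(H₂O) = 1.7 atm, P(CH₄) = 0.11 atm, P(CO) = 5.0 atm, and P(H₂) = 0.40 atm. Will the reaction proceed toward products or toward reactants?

toward products

Qₚ = P(CO)·P(H₂)³ / (P(CH₄)·P(H₂O)) = (5.0)·(0.40)³ / ((0.11)·(1.7)) = 1.7
Qₚ = 1.7 < Kₚ = 26, so the forward reaction proceeds.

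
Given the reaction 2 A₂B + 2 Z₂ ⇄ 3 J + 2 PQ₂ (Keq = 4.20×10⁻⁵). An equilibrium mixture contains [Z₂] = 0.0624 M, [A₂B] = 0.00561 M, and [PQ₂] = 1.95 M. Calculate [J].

At equilibrium, Keq = [J]³·[PQ₂]² / ([A₂B]²·[Z₂]²) = 4.20×10⁻⁵.
([J])³·(1.95)² / ((0.00561)²·(0.0624)²) = 4.20×10⁻⁵
[J]³ = 1.35×10⁻¹² ⇒ [J] = 1.11×10⁻⁴ M

[J] = 1.11×10⁻⁴ M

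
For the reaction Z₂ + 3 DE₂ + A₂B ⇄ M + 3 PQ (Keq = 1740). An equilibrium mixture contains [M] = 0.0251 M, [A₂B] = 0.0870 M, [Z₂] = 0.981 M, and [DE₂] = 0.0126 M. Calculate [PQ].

At equilibrium, Keq = [M]·[PQ]³ / ([Z₂]·[DE₂]³·[A₂B]) = 1740.
(0.0251)·([PQ])³ / ((0.981)·(0.0126)³·(0.0870)) = 1740
[PQ]³ = 0.0118 ⇒ [PQ] = 0.228 M

[PQ] = 0.228 M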